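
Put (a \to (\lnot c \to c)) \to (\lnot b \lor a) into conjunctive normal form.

a \lor \lnot b

(a \to (\lnot c \to c)) \to (\lnot b \lor a)
= \lnot (a \to (\lnot c \to c)) \lor \lnot b \lor a   [eliminate \to]
= \lnot (\lnot a \lor (\lnot c \to c)) \lor \lnot b \lor a   [eliminate \to]
= \lnot (\lnot a \lor \lnot \lnot c \lor c) \lor \lnot b \lor a   [eliminate \to]
= (\lnot \lnot a \land \lnot \lnot \lnot c \land \lnot c) \lor \lnot b \lor a   [De Morgan]
= (a \land \lnot \lnot \lnot c \land \lnot c) \lor \lnot b \lor a   [double negation]
= (a \land \lnot c \land \lnot c) \lor \lnot b \lor a   [double negation]
= (a \lor \lnot b \lor a) \land (\lnot c \lor \lnot b \lor a) \land (\lnot c \lor \lnot b \lor a)   [distribute \lor over \land]
= a \lor \lnot b   [simplify]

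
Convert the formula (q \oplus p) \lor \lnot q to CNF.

(q \oplus p) \lor \lnot q
⇔ (q \lor p) \land \lnot (q \land p) \lor \lnot q   — expand \oplus
⇔ (q \lor p) \land (\lnot q \lor \lnot p) \lor \lnot q   — De Morgan
⇔ (q \lor p \lor \lnot q) \land (\lnot q \lor \lnot p \lor \lnot q)   — distribute \lor over \land
⇔ \lnot q \lor \lnot p   — simplify

\lnot q \lor \lnot p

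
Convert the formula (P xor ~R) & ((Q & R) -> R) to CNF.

(P | ~R) & (~P | R)

(P xor ~R) & ((Q & R) -> R)
≡ (P | ~R) & ~(P & ~R) & ((Q & R) -> R)   — expand xor
≡ (P | ~R) & ~(P & ~R) & (~(Q & R) | R)   — eliminate ->
≡ (P | ~R) & (~P | ~~R) & (~(Q & R) | R)   — De Morgan
≡ (P | ~R) & (~P | R) & (~(Q & R) | R)   — double negation
≡ (P | ~R) & (~P | R) & (~Q | ~R | R)   — De Morgan
≡ (P | ~R) & (~P | R)   — simplify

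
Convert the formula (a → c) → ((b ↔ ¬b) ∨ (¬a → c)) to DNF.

a ∨ c

(a → c) → ((b ↔ ¬b) ∨ (¬a → c))
⇔ ¬(a → c) ∨ (b ↔ ¬b) ∨ (¬a → c)   [eliminate →]
⇔ ¬(¬a ∨ c) ∨ (b ↔ ¬b) ∨ (¬a → c)   [eliminate →]
⇔ ¬(¬a ∨ c) ∨ ((b → ¬b) ∧ (¬b → b)) ∨ (¬a → c)   [eliminate ↔]
⇔ ¬(¬a ∨ c) ∨ ((¬b ∨ ¬b) ∧ (¬b → b)) ∨ (¬a → c)   [eliminate →]
⇔ ¬(¬a ∨ c) ∨ ((¬b ∨ ¬b) ∧ (¬¬b ∨ b)) ∨ (¬a → c)   [eliminate →]
⇔ ¬(¬a ∨ c) ∨ ((¬b ∨ ¬b) ∧ (¬¬b ∨ b)) ∨ ¬¬a ∨ c   [eliminate →]
⇔ (¬¬a ∧ ¬c) ∨ ((¬b ∨ ¬b) ∧ (¬¬b ∨ b)) ∨ ¬¬a ∨ c   [De Morgan]
⇔ (a ∧ ¬c) ∨ ((¬b ∨ ¬b) ∧ (¬¬b ∨ b)) ∨ ¬¬a ∨ c   [double negation]
⇔ (a ∧ ¬c) ∨ ((¬b ∨ ¬b) ∧ (b ∨ b)) ∨ ¬¬a ∨ c   [double negation]
⇔ (a ∧ ¬c) ∨ ((¬b ∨ ¬b) ∧ (b ∨ b)) ∨ a ∨ c   [double negation]
⇔ (a ∧ ¬c) ∨ (¬b ∧ b) ∨ (¬b ∧ b) ∨ (¬b ∧ b) ∨ (¬b ∧ b) ∨ a ∨ c   [distribute ∧ over ∨]
⇔ a ∨ c   [simplify]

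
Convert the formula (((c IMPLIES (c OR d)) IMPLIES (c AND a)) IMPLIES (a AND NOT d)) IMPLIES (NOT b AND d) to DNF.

(c AND a AND d) OR (NOT b AND d)

(((c IMPLIES (c OR d)) IMPLIES (c AND a)) IMPLIES (a AND NOT d)) IMPLIES (NOT b AND d)
≡ NOT (((c IMPLIES (c OR d)) IMPLIES (c AND a)) IMPLIES (a AND NOT d)) OR (NOT b AND d)   [eliminate IMPLIES]
≡ NOT (NOT ((c IMPLIES (c OR d)) IMPLIES (c AND a)) OR (a AND NOT d)) OR (NOT b AND d)   [eliminate IMPLIES]
≡ NOT (NOT (NOT (c IMPLIES (c OR d)) OR (c AND a)) OR (a AND NOT d)) OR (NOT b AND d)   [eliminate IMPLIES]
≡ NOT (NOT (NOT (NOT c OR c OR d) OR (c AND a)) OR (a AND NOT d)) OR (NOT b AND d)   [eliminate IMPLIES]
≡ (NOT NOT (NOT (NOT c OR c OR d) OR (c AND a)) AND NOT (a AND NOT d)) OR (NOT b AND d)   [De Morgan]
≡ ((NOT (NOT c OR c OR d) OR (c AND a)) AND NOT (a AND NOT d)) OR (NOT b AND d)   [double negation]
≡ (((NOT NOT c AND NOT c AND NOT d) OR (c AND a)) AND NOT (a AND NOT d)) OR (NOT b AND d)   [De Morgan]
≡ (((c AND NOT c AND NOT d) OR (c AND a)) AND NOT (a AND NOT d)) OR (NOT b AND d)   [double negation]
≡ (((c AND NOT c AND NOT d) OR (c AND a)) AND (NOT a OR NOT NOT d)) OR (NOT b AND d)   [De Morgan]
≡ (((c AND NOT c AND NOT d) OR (c AND a)) AND (NOT a OR d)) OR (NOT b AND d)   [double negation]
≡ (c AND NOT c AND NOT d AND NOT a) OR (c AND NOT c AND NOT d AND d) OR (c AND a AND NOT a) OR (c AND a AND d) OR (NOT b AND d)   [distribute AND over OR]
≡ (c AND a AND d) OR (NOT b AND d)   [simplify]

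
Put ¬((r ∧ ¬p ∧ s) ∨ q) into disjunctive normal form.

¬((r ∧ ¬p ∧ s) ∨ q)
= ¬(r ∧ ¬p ∧ s) ∧ ¬q   [De Morgan]
= (¬r ∨ ¬¬p ∨ ¬s) ∧ ¬q   [De Morgan]
= (¬r ∨ p ∨ ¬s) ∧ ¬q   [double negation]
= (¬r ∧ ¬q) ∨ (p ∧ ¬q) ∨ (¬s ∧ ¬q)   [distribute ∧ over ∨]

(¬r ∧ ¬q) ∨ (p ∧ ¬q) ∨ (¬s ∧ ¬q)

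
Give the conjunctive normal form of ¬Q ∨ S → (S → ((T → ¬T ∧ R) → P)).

¬Q ∨ S → (S → ((T → ¬T ∧ R) → P))
≡ ¬(¬Q ∨ S) ∨ (S → ((T → ¬T ∧ R) → P))   — eliminate →
≡ ¬(¬Q ∨ S) ∨ ¬S ∨ ((T → ¬T ∧ R) → P)   — eliminate →
≡ ¬(¬Q ∨ S) ∨ ¬S ∨ ¬(T → ¬T ∧ R) ∨ P   — eliminate →
≡ ¬(¬Q ∨ S) ∨ ¬S ∨ ¬(¬T ∨ ¬T ∧ R) ∨ P   — eliminate →
≡ ¬¬Q ∧ ¬S ∨ ¬S ∨ ¬(¬T ∨ ¬T ∧ R) ∨ P   — De Morgan
≡ Q ∧ ¬S ∨ ¬S ∨ ¬(¬T ∨ ¬T ∧ R) ∨ P   — double negation
≡ Q ∧ ¬S ∨ ¬S ∨ ¬¬T ∧ ¬(¬T ∧ R) ∨ P   — De Morgan
≡ Q ∧ ¬S ∨ ¬S ∨ T ∧ ¬(¬T ∧ R) ∨ P   — double negation
≡ Q ∧ ¬S ∨ ¬S ∨ T ∧ (¬¬T ∨ ¬R) ∨ P   — De Morgan
≡ Q ∧ ¬S ∨ ¬S ∨ T ∧ (T ∨ ¬R) ∨ P   — double negation
≡ (Q ∨ ¬S ∨ T ∨ P) ∧ (Q ∨ ¬S ∨ T ∨ ¬R ∨ P) ∧ (¬S ∨ ¬S ∨ T ∨ P) ∧ (¬S ∨ ¬S ∨ T ∨ ¬R ∨ P)   — distribute ∨ over ∧
≡ ¬S ∨ T ∨ P   — simplify

¬S ∨ T ∨ P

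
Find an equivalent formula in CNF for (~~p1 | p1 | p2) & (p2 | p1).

p1 | p2

(~~p1 | p1 | p2) & (p2 | p1)
⇔ (p1 | p1 | p2) & (p2 | p1)   (double negation)
⇔ p1 | p2   (simplify)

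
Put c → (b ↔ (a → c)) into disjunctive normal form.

¬c ∨ (¬a ∧ b) ∨ (c ∧ b)

c → (b ↔ (a → c))
⇔ ¬c ∨ (b ↔ (a → c))   (eliminate →)
⇔ ¬c ∨ ((b → (a → c)) ∧ ((a → c) → b))   (eliminate ↔)
⇔ ¬c ∨ ((¬b ∨ (a → c)) ∧ ((a → c) → b))   (eliminate →)
⇔ ¬c ∨ ((¬b ∨ ¬a ∨ c) ∧ ((a → c) → b))   (eliminate →)
⇔ ¬c ∨ ((¬b ∨ ¬a ∨ c) ∧ (¬(a → c) ∨ b))   (eliminate →)
⇔ ¬c ∨ ((¬b ∨ ¬a ∨ c) ∧ (¬(¬a ∨ c) ∨ b))   (eliminate →)
⇔ ¬c ∨ ((¬b ∨ ¬a ∨ c) ∧ ((¬¬a ∧ ¬c) ∨ b))   (De Morgan)
⇔ ¬c ∨ ((¬b ∨ ¬a ∨ c) ∧ ((a ∧ ¬c) ∨ b))   (double negation)
⇔ ¬c ∨ (¬b ∧ a ∧ ¬c) ∨ (¬b ∧ b) ∨ (¬a ∧ a ∧ ¬c) ∨ (¬a ∧ b) ∨ (c ∧ a ∧ ¬c) ∨ (c ∧ b)   (distribute ∧ over ∨)
⇔ ¬c ∨ (¬a ∧ b) ∨ (c ∧ b)   (simplify)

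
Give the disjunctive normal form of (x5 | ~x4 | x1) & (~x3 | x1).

(x5 | ~x4 | x1) & (~x3 | x1)
≡ (x5 & ~x3) | (x5 & x1) | (~x4 & ~x3) | (~x4 & x1) | (x1 & ~x3) | (x1 & x1)   [distribute & over |]
≡ (x5 & ~x3) | (~x4 & ~x3) | x1   [simplify]

(x5 & ~x3) | (~x4 & ~x3) | x1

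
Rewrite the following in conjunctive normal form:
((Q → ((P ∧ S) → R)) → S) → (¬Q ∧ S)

¬S ∨ ¬Q

((Q → ((P ∧ S) → R)) → S) → (¬Q ∧ S)
≡ ¬((Q → ((P ∧ S) → R)) → S) ∨ (¬Q ∧ S)   — eliminate →
≡ ¬(¬(Q → ((P ∧ S) → R)) ∨ S) ∨ (¬Q ∧ S)   — eliminate →
≡ ¬(¬(¬Q ∨ ((P ∧ S) → R)) ∨ S) ∨ (¬Q ∧ S)   — eliminate →
≡ ¬(¬(¬Q ∨ ¬(P ∧ S) ∨ R) ∨ S) ∨ (¬Q ∧ S)   — eliminate →
≡ (¬¬(¬Q ∨ ¬(P ∧ S) ∨ R) ∧ ¬S) ∨ (¬Q ∧ S)   — De Morgan
≡ ((¬Q ∨ ¬(P ∧ S) ∨ R) ∧ ¬S) ∨ (¬Q ∧ S)   — double negation
≡ ((¬Q ∨ ¬P ∨ ¬S ∨ R) ∧ ¬S) ∨ (¬Q ∧ S)   — De Morgan
≡ (¬Q ∨ ¬P ∨ ¬S ∨ R ∨ ¬Q) ∧ (¬Q ∨ ¬P ∨ ¬S ∨ R ∨ S) ∧ (¬S ∨ ¬Q) ∧ (¬S ∨ S)   — distribute ∨ over ∧
≡ ¬S ∨ ¬Q   — simplify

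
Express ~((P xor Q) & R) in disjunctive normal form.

~((P xor Q) & R)
≡ ~(((P & ~Q) | (~P & Q)) & R)   (expand xor)
≡ ~((P & ~Q) | (~P & Q)) | ~R   (De Morgan)
≡ (~(P & ~Q) & ~(~P & Q)) | ~R   (De Morgan)
≡ ((~P | ~~Q) & ~(~P & Q)) | ~R   (De Morgan)
≡ ((~P | Q) & ~(~P & Q)) | ~R   (double negation)
≡ ((~P | Q) & (~~P | ~Q)) | ~R   (De Morgan)
≡ ((~P | Q) & (P | ~Q)) | ~R   (double negation)
≡ (~P & P) | (~P & ~Q) | (Q & P) | (Q & ~Q) | ~R   (distribute & over |)
≡ (~P & ~Q) | (Q & P) | ~R   (simplify)

(~P & ~Q) | (Q & P) | ~R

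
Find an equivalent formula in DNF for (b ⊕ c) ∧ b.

b ∧ ¬c

(b ⊕ c) ∧ b
≡ ((b ∧ ¬c) ∨ (¬b ∧ c)) ∧ b   — expand ⊕
≡ (b ∧ ¬c ∧ b) ∨ (¬b ∧ c ∧ b)   — distribute ∧ over ∨
≡ b ∧ ¬c   — simplify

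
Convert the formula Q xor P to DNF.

Q xor P
≡ (Q & ~P) | (~Q & P)   — expand xor

(Q & ~P) | (~Q & P)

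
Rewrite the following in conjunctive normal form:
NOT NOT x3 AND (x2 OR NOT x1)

NOT NOT x3 AND (x2 OR NOT x1)
≡ x3 AND (x2 OR NOT x1)   — double negation

x3 AND (x2 OR NOT x1)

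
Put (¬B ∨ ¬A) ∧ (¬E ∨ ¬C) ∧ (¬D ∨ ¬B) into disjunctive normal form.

(¬B ∨ ¬A) ∧ (¬E ∨ ¬C) ∧ (¬D ∨ ¬B)
= (¬B ∧ ¬E ∧ ¬D) ∨ (¬B ∧ ¬E ∧ ¬B) ∨ (¬B ∧ ¬C ∧ ¬D) ∨ (¬B ∧ ¬C ∧ ¬B) ∨ (¬A ∧ ¬E ∧ ¬D) ∨ (¬A ∧ ¬E ∧ ¬B) ∨ (¬A ∧ ¬C ∧ ¬D) ∨ (¬A ∧ ¬C ∧ ¬B)   [distribute ∧ over ∨]
= (¬B ∧ ¬E) ∨ (¬B ∧ ¬C) ∨ (¬A ∧ ¬E ∧ ¬D) ∨ (¬A ∧ ¬C ∧ ¬D)   [simplify]

(¬B ∧ ¬E) ∨ (¬B ∧ ¬C) ∨ (¬A ∧ ¬E ∧ ¬D) ∨ (¬A ∧ ¬C ∧ ¬D)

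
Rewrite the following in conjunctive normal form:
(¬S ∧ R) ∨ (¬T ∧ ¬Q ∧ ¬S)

¬S ∧ (R ∨ ¬T) ∧ (R ∨ ¬Q)

(¬S ∧ R) ∨ (¬T ∧ ¬Q ∧ ¬S)
= (¬S ∨ ¬T) ∧ (¬S ∨ ¬Q) ∧ (¬S ∨ ¬S) ∧ (R ∨ ¬T) ∧ (R ∨ ¬Q) ∧ (R ∨ ¬S)   [distribute ∨ over ∧]
= ¬S ∧ (R ∨ ¬T) ∧ (R ∨ ¬Q)   [simplify]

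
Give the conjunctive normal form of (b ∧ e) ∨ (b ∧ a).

b ∧ (e ∨ a)

(b ∧ e) ∨ (b ∧ a)
≡ (b ∨ b) ∧ (b ∨ a) ∧ (e ∨ b) ∧ (e ∨ a)   [distribute ∨ over ∧]
≡ b ∧ (e ∨ a)   [simplify]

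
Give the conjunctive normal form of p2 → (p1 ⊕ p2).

¬p2 ∨ ¬p1

p2 → (p1 ⊕ p2)
≡ ¬p2 ∨ (p1 ⊕ p2)   — eliminate →
≡ ¬p2 ∨ ((p1 ∨ p2) ∧ ¬(p1 ∧ p2))   — expand ⊕
≡ ¬p2 ∨ ((p1 ∨ p2) ∧ (¬p1 ∨ ¬p2))   — De Morgan
≡ (¬p2 ∨ p1 ∨ p2) ∧ (¬p2 ∨ ¬p1 ∨ ¬p2)   — distribute ∨ over ∧
≡ ¬p2 ∨ ¬p1   — simplify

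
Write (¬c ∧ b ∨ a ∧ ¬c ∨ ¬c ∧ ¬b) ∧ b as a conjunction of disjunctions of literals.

(¬c ∧ b ∨ a ∧ ¬c ∨ ¬c ∧ ¬b) ∧ b
= (¬c ∨ a ∨ ¬c) ∧ (¬c ∨ a ∨ ¬b) ∧ (¬c ∨ ¬c ∨ ¬c) ∧ (¬c ∨ ¬c ∨ ¬b) ∧ (b ∨ a ∨ ¬c) ∧ (b ∨ a ∨ ¬b) ∧ (b ∨ ¬c ∨ ¬c) ∧ (b ∨ ¬c ∨ ¬b) ∧ b   — distribute ∨ over ∧
= ¬c ∧ b   — simplify

¬c ∧ b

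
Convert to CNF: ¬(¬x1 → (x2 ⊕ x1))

¬(¬x1 → (x2 ⊕ x1))
= ¬(¬¬x1 ∨ (x2 ⊕ x1))
= ¬(¬¬x1 ∨ ((x2 ∨ x1) ∧ ¬(x2 ∧ x1)))
= ¬¬¬x1 ∧ ¬((x2 ∨ x1) ∧ ¬(x2 ∧ x1))
= ¬x1 ∧ ¬((x2 ∨ x1) ∧ ¬(x2 ∧ x1))
= ¬x1 ∧ (¬(x2 ∨ x1) ∨ ¬¬(x2 ∧ x1))
= ¬x1 ∧ ((¬x2 ∧ ¬x1) ∨ ¬¬(x2 ∧ x1))
= ¬x1 ∧ ((¬x2 ∧ ¬x1) ∨ (x2 ∧ x1))
= ¬x1 ∧ (¬x2 ∨ x2) ∧ (¬x2 ∨ x1) ∧ (¬x1 ∨ x2) ∧ (¬x1 ∨ x1)
= ¬x1 ∧ (¬x2 ∨ x1)

¬x1 ∧ (¬x2 ∨ x1)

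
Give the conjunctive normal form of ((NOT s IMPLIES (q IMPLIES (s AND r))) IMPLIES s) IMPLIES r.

(s OR NOT q OR r) AND (NOT s OR r)

((NOT s IMPLIES (q IMPLIES (s AND r))) IMPLIES s) IMPLIES r
⇔ NOT ((NOT s IMPLIES (q IMPLIES (s AND r))) IMPLIES s) OR r
⇔ NOT (NOT (NOT s IMPLIES (q IMPLIES (s AND r))) OR s) OR r
⇔ NOT (NOT (NOT NOT s OR (q IMPLIES (s AND r))) OR s) OR r
⇔ NOT (NOT (NOT NOT s OR NOT q OR (s AND r)) OR s) OR r
⇔ (NOT NOT (NOT NOT s OR NOT q OR (s AND r)) AND NOT s) OR r
⇔ ((NOT NOT s OR NOT q OR (s AND r)) AND NOT s) OR r
⇔ ((s OR NOT q OR (s AND r)) AND NOT s) OR r
⇔ (s OR NOT q OR s OR r) AND (s OR NOT q OR r OR r) AND (NOT s OR r)
⇔ (s OR NOT q OR r) AND (NOT s OR r)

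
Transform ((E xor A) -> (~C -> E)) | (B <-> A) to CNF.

~A | E | C | B

((E xor A) -> (~C -> E)) | (B <-> A)
⇔ ~(E xor A) | (~C -> E) | (B <-> A)   (eliminate ->)
⇔ ~((E | A) & ~(E & A)) | (~C -> E) | (B <-> A)   (expand xor)
⇔ ~((E | A) & ~(E & A)) | ~~C | E | (B <-> A)   (eliminate ->)
⇔ ~((E | A) & ~(E & A)) | ~~C | E | ((B -> A) & (A -> B))   (eliminate <->)
⇔ ~((E | A) & ~(E & A)) | ~~C | E | ((~B | A) & (A -> B))   (eliminate ->)
⇔ ~((E | A) & ~(E & A)) | ~~C | E | ((~B | A) & (~A | B))   (eliminate ->)
⇔ ~(E | A) | ~~(E & A) | ~~C | E | ((~B | A) & (~A | B))   (De Morgan)
⇔ (~E & ~A) | ~~(E & A) | ~~C | E | ((~B | A) & (~A | B))   (De Morgan)
⇔ (~E & ~A) | (E & A) | ~~C | E | ((~B | A) & (~A | B))   (double negation)
⇔ (~E & ~A) | (E & A) | C | E | ((~B | A) & (~A | B))   (double negation)
⇔ (~E | E | C | E | ~B | A) & (~E | E | C | E | ~A | B) & (~E | A | C | E | ~B | A) & (~E | A | C | E | ~A | B) & (~A | E | C | E | ~B | A) & (~A | E | C | E | ~A | B) & (~A | A | C | E | ~B | A) & (~A | A | C | E | ~A | B)   (distribute | over &)
⇔ ~A | E | C | B   (simplify)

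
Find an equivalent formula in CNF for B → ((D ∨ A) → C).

(¬B ∨ ¬D ∨ C) ∧ (¬B ∨ ¬A ∨ C)

B → ((D ∨ A) → C)
= ¬B ∨ ((D ∨ A) → C)   [eliminate →]
= ¬B ∨ ¬(D ∨ A) ∨ C   [eliminate →]
= ¬B ∨ (¬D ∧ ¬A) ∨ C   [De Morgan]
= (¬B ∨ ¬D ∨ C) ∧ (¬B ∨ ¬A ∨ C)   [distribute ∨ over ∧]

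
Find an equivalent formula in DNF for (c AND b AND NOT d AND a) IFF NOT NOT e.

(c AND b AND NOT d AND a) IFF NOT NOT e
≡ ((c AND b AND NOT d AND a) IMPLIES NOT NOT e) AND (NOT NOT e IMPLIES (c AND b AND NOT d AND a))   [eliminate IFF]
≡ (NOT (c AND b AND NOT d AND a) OR NOT NOT e) AND (NOT NOT e IMPLIES (c AND b AND NOT d AND a))   [eliminate IMPLIES]
≡ (NOT (c AND b AND NOT d AND a) OR NOT NOT e) AND (NOT NOT NOT e OR (c AND b AND NOT d AND a))   [eliminate IMPLIES]
≡ (NOT c OR NOT b OR NOT NOT d OR NOT a OR NOT NOT e) AND (NOT NOT NOT e OR (c AND b AND NOT d AND a))   [De Morgan]
≡ (NOT c OR NOT b OR d OR NOT a OR NOT NOT e) AND (NOT NOT NOT e OR (c AND b AND NOT d AND a))   [double negation]
≡ (NOT c OR NOT b OR d OR NOT a OR e) AND (NOT NOT NOT e OR (c AND b AND NOT d AND a))   [double negation]
≡ (NOT c OR NOT b OR d OR NOT a OR e) AND (NOT e OR (c AND b AND NOT d AND a))   [double negation]
≡ (NOT c AND NOT e) OR (NOT c AND c AND b AND NOT d AND a) OR (NOT b AND NOT e) OR (NOT b AND c AND b AND NOT d AND a) OR (d AND NOT e) OR (d AND c AND b AND NOT d AND a) OR (NOT a AND NOT e) OR (NOT a AND c AND b AND NOT d AND a) OR (e AND NOT e) OR (e AND c AND b AND NOT d AND a)   [distribute AND over OR]
≡ (NOT c AND NOT e) OR (NOT b AND NOT e) OR (d AND NOT e) OR (NOT a AND NOT e) OR (e AND c AND b AND NOT d AND a)   [simplify]

(NOT c AND NOT e) OR (NOT b AND NOT e) OR (d AND NOT e) OR (NOT a AND NOT e) OR (e AND c AND b AND NOT d AND a)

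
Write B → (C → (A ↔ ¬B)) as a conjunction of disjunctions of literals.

B → (C → (A ↔ ¬B))
≡ ¬B ∨ (C → (A ↔ ¬B))   [eliminate →]
≡ ¬B ∨ ¬C ∨ (A ↔ ¬B)   [eliminate →]
≡ ¬B ∨ ¬C ∨ ((A → ¬B) ∧ (¬B → A))   [eliminate ↔]
≡ ¬B ∨ ¬C ∨ ((¬A ∨ ¬B) ∧ (¬B → A))   [eliminate →]
≡ ¬B ∨ ¬C ∨ ((¬A ∨ ¬B) ∧ (¬¬B ∨ A))   [eliminate →]
≡ ¬B ∨ ¬C ∨ ((¬A ∨ ¬B) ∧ (B ∨ A))   [double negation]
≡ (¬B ∨ ¬C ∨ ¬A ∨ ¬B) ∧ (¬B ∨ ¬C ∨ B ∨ A)   [distribute ∨ over ∧]
≡ ¬B ∨ ¬C ∨ ¬A   [simplify]

¬B ∨ ¬C ∨ ¬A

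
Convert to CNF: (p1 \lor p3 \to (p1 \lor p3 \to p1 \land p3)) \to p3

p1 \lor p3

(p1 \lor p3 \to (p1 \lor p3 \to p1 \land p3)) \to p3
= \lnot (p1 \lor p3 \to (p1 \lor p3 \to p1 \land p3)) \lor p3   [eliminate \to]
= \lnot (\lnot (p1 \lor p3) \lor (p1 \lor p3 \to p1 \land p3)) \lor p3   [eliminate \to]
= \lnot (\lnot (p1 \lor p3) \lor \lnot (p1 \lor p3) \lor p1 \land p3) \lor p3   [eliminate \to]
= \lnot \lnot (p1 \lor p3) \land \lnot \lnot (p1 \lor p3) \land \lnot (p1 \land p3) \lor p3   [De Morgan]
= (p1 \lor p3) \land \lnot \lnot (p1 \lor p3) \land \lnot (p1 \land p3) \lor p3   [double negation]
= (p1 \lor p3) \land (p1 \lor p3) \land \lnot (p1 \land p3) \lor p3   [double negation]
= (p1 \lor p3) \land (p1 \lor p3) \land (\lnot p1 \lor \lnot p3) \lor p3   [De Morgan]
= (p1 \lor p3 \lor p3) \land (p1 \lor p3 \lor p3) \land (\lnot p1 \lor \lnot p3 \lor p3)   [distribute \lor over \land]
= p1 \lor p3   [simplify]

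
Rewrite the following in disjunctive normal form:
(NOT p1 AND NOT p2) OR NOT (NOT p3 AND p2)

(NOT p1 AND NOT p2) OR NOT (NOT p3 AND p2)
= (NOT p1 AND NOT p2) OR NOT NOT p3 OR NOT p2   [De Morgan]
= (NOT p1 AND NOT p2) OR p3 OR NOT p2   [double negation]
= p3 OR NOT p2   [simplify]

p3 OR NOT p2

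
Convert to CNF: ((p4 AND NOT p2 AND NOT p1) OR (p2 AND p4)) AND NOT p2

p4 AND (NOT p1 OR p2) AND NOT p2

((p4 AND NOT p2 AND NOT p1) OR (p2 AND p4)) AND NOT p2
≡ (p4 OR p2) AND (p4 OR p4) AND (NOT p2 OR p2) AND (NOT p2 OR p4) AND (NOT p1 OR p2) AND (NOT p1 OR p4) AND NOT p2   — distribute OR over AND
≡ p4 AND (NOT p1 OR p2) AND NOT p2   — simplify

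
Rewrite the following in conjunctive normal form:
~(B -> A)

~(B -> A)
≡ ~(~B | A)   [eliminate ->]
≡ ~~B & ~A   [De Morgan]
≡ B & ~A   [double negation]

B & ~A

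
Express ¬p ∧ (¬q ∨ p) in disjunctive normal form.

¬p ∧ (¬q ∨ p)
≡ (¬p ∧ ¬q) ∨ (¬p ∧ p)   [distribute ∧ over ∨]
≡ ¬p ∧ ¬q   [simplify]

¬p ∧ ¬q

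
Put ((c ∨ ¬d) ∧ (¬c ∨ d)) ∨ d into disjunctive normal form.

((c ∨ ¬d) ∧ (¬c ∨ d)) ∨ d
⇔ (c ∧ ¬c) ∨ (c ∧ d) ∨ (¬d ∧ ¬c) ∨ (¬d ∧ d) ∨ d
⇔ (¬d ∧ ¬c) ∨ d

(¬d ∧ ¬c) ∨ d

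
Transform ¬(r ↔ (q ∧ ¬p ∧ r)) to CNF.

r ∧ (¬q ∨ p ∨ ¬r)

¬(r ↔ (q ∧ ¬p ∧ r))
≡ ¬((r → (q ∧ ¬p ∧ r)) ∧ ((q ∧ ¬p ∧ r) → r))
≡ ¬((¬r ∨ (q ∧ ¬p ∧ r)) ∧ ((q ∧ ¬p ∧ r) → r))
≡ ¬((¬r ∨ (q ∧ ¬p ∧ r)) ∧ (¬(q ∧ ¬p ∧ r) ∨ r))
≡ ¬(¬r ∨ (q ∧ ¬p ∧ r)) ∨ ¬(¬(q ∧ ¬p ∧ r) ∨ r)
≡ (¬¬r ∧ ¬(q ∧ ¬p ∧ r)) ∨ ¬(¬(q ∧ ¬p ∧ r) ∨ r)
≡ (r ∧ ¬(q ∧ ¬p ∧ r)) ∨ ¬(¬(q ∧ ¬p ∧ r) ∨ r)
≡ (r ∧ (¬q ∨ ¬¬p ∨ ¬r)) ∨ ¬(¬(q ∧ ¬p ∧ r) ∨ r)
≡ (r ∧ (¬q ∨ p ∨ ¬r)) ∨ ¬(¬(q ∧ ¬p ∧ r) ∨ r)
≡ (r ∧ (¬q ∨ p ∨ ¬r)) ∨ (¬¬(q ∧ ¬p ∧ r) ∧ ¬r)
≡ (r ∧ (¬q ∨ p ∨ ¬r)) ∨ (q ∧ ¬p ∧ r ∧ ¬r)
≡ (r ∨ q) ∧ (r ∨ ¬p) ∧ (r ∨ r) ∧ (r ∨ ¬r) ∧ (¬q ∨ p ∨ ¬r ∨ q) ∧ (¬q ∨ p ∨ ¬r ∨ ¬p) ∧ (¬q ∨ p ∨ ¬r ∨ r) ∧ (¬q ∨ p ∨ ¬r ∨ ¬r)
≡ r ∧ (¬q ∨ p ∨ ¬r)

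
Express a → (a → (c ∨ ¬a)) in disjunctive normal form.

¬a ∨ c

a → (a → (c ∨ ¬a))
⇔ ¬a ∨ (a → (c ∨ ¬a))
⇔ ¬a ∨ ¬a ∨ c ∨ ¬a
⇔ ¬a ∨ c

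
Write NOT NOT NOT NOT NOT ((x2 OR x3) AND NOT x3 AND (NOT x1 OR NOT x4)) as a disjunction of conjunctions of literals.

(NOT x2 AND NOT x3) OR x3 OR (x1 AND x4)

NOT NOT NOT NOT NOT ((x2 OR x3) AND NOT x3 AND (NOT x1 OR NOT x4))
⇔ NOT NOT NOT ((x2 OR x3) AND NOT x3 AND (NOT x1 OR NOT x4))   [double negation]
⇔ NOT ((x2 OR x3) AND NOT x3 AND (NOT x1 OR NOT x4))   [double negation]
⇔ NOT (x2 OR x3) OR NOT NOT x3 OR NOT (NOT x1 OR NOT x4)   [De Morgan]
⇔ (NOT x2 AND NOT x3) OR NOT NOT x3 OR NOT (NOT x1 OR NOT x4)   [De Morgan]
⇔ (NOT x2 AND NOT x3) OR x3 OR NOT (NOT x1 OR NOT x4)   [double negation]
⇔ (NOT x2 AND NOT x3) OR x3 OR (NOT NOT x1 AND NOT NOT x4)   [De Morgan]
⇔ (NOT x2 AND NOT x3) OR x3 OR (x1 AND NOT NOT x4)   [double negation]
⇔ (NOT x2 AND NOT x3) OR x3 OR (x1 AND x4)   [double negation]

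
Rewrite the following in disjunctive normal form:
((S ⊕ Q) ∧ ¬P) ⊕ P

((S ⊕ Q) ∧ ¬P) ⊕ P
⇔ ((S ⊕ Q) ∧ ¬P ∧ ¬P) ∨ (¬((S ⊕ Q) ∧ ¬P) ∧ P)   [expand ⊕]
⇔ (((S ∧ ¬Q) ∨ (¬S ∧ Q)) ∧ ¬P ∧ ¬P) ∨ (¬((S ⊕ Q) ∧ ¬P) ∧ P)   [expand ⊕]
⇔ (((S ∧ ¬Q) ∨ (¬S ∧ Q)) ∧ ¬P ∧ ¬P) ∨ (¬(((S ∧ ¬Q) ∨ (¬S ∧ Q)) ∧ ¬P) ∧ P)   [expand ⊕]
⇔ (((S ∧ ¬Q) ∨ (¬S ∧ Q)) ∧ ¬P ∧ ¬P) ∨ ((¬((S ∧ ¬Q) ∨ (¬S ∧ Q)) ∨ ¬¬P) ∧ P)   [De Morgan]
⇔ (((S ∧ ¬Q) ∨ (¬S ∧ Q)) ∧ ¬P ∧ ¬P) ∨ (((¬(S ∧ ¬Q) ∧ ¬(¬S ∧ Q)) ∨ ¬¬P) ∧ P)   [De Morgan]
⇔ (((S ∧ ¬Q) ∨ (¬S ∧ Q)) ∧ ¬P ∧ ¬P) ∨ ((((¬S ∨ ¬¬Q) ∧ ¬(¬S ∧ Q)) ∨ ¬¬P) ∧ P)   [De Morgan]
⇔ (((S ∧ ¬Q) ∨ (¬S ∧ Q)) ∧ ¬P ∧ ¬P) ∨ ((((¬S ∨ Q) ∧ ¬(¬S ∧ Q)) ∨ ¬¬P) ∧ P)   [double negation]
⇔ (((S ∧ ¬Q) ∨ (¬S ∧ Q)) ∧ ¬P ∧ ¬P) ∨ ((((¬S ∨ Q) ∧ (¬¬S ∨ ¬Q)) ∨ ¬¬P) ∧ P)   [De Morgan]
⇔ (((S ∧ ¬Q) ∨ (¬S ∧ Q)) ∧ ¬P ∧ ¬P) ∨ ((((¬S ∨ Q) ∧ (S ∨ ¬Q)) ∨ ¬¬P) ∧ P)   [double negation]
⇔ (((S ∧ ¬Q) ∨ (¬S ∧ Q)) ∧ ¬P ∧ ¬P) ∨ ((((¬S ∨ Q) ∧ (S ∨ ¬Q)) ∨ P) ∧ P)   [double negation]
⇔ (S ∧ ¬Q ∧ ¬P ∧ ¬P) ∨ (¬S ∧ Q ∧ ¬P ∧ ¬P) ∨ (¬S ∧ S ∧ P) ∨ (¬S ∧ ¬Q ∧ P) ∨ (Q ∧ S ∧ P) ∨ (Q ∧ ¬Q ∧ P) ∨ (P ∧ P)   [distribute ∧ over ∨]
⇔ (S ∧ ¬Q ∧ ¬P) ∨ (¬S ∧ Q ∧ ¬P) ∨ P   [simplify]

(S ∧ ¬Q ∧ ¬P) ∨ (¬S ∧ Q ∧ ¬P) ∨ P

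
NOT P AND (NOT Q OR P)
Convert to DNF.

NOT P AND NOT Q

NOT P AND (NOT Q OR P)
⇔ (NOT P AND NOT Q) OR (NOT P AND P)
⇔ NOT P AND NOT Q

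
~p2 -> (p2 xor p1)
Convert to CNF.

~p2 -> (p2 xor p1)
= ~~p2 | (p2 xor p1)   [eliminate ->]
= ~~p2 | ((p2 | p1) & ~(p2 & p1))   [expand xor]
= p2 | ((p2 | p1) & ~(p2 & p1))   [double negation]
= p2 | ((p2 | p1) & (~p2 | ~p1))   [De Morgan]
= (p2 | p2 | p1) & (p2 | ~p2 | ~p1)   [distribute | over &]
= p2 | p1   [simplify]

p2 | p1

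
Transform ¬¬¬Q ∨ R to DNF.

¬Q ∨ R

¬¬¬Q ∨ R
≡ ¬Q ∨ R   [double negation]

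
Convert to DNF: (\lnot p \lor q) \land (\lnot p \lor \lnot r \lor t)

(\lnot p \lor q) \land (\lnot p \lor \lnot r \lor t)
= (\lnot p \land \lnot p) \lor (\lnot p \land \lnot r) \lor (\lnot p \land t) \lor (q \land \lnot p) \lor (q \land \lnot r) \lor (q \land t)   [distribute \land over \lor]
= \lnot p \lor (q \land \lnot r) \lor (q \land t)   [simplify]

\lnot p \lor (q \land \lnot r) \lor (q \land t)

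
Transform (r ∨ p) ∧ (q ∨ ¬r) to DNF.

(r ∨ p) ∧ (q ∨ ¬r)
⇔ (r ∧ q) ∨ (r ∧ ¬r) ∨ (p ∧ q) ∨ (p ∧ ¬r)
⇔ (r ∧ q) ∨ (p ∧ q) ∨ (p ∧ ¬r)

(r ∧ q) ∨ (p ∧ q) ∨ (p ∧ ¬r)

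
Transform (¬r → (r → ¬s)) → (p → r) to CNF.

(¬r → (r → ¬s)) → (p → r)
≡ ¬(¬r → (r → ¬s)) ∨ (p → r)   [eliminate →]
≡ ¬(¬¬r ∨ (r → ¬s)) ∨ (p → r)   [eliminate →]
≡ ¬(¬¬r ∨ ¬r ∨ ¬s) ∨ (p → r)   [eliminate →]
≡ ¬(¬¬r ∨ ¬r ∨ ¬s) ∨ ¬p ∨ r   [eliminate →]
≡ (¬¬¬r ∧ ¬¬r ∧ ¬¬s) ∨ ¬p ∨ r   [De Morgan]
≡ (¬r ∧ ¬¬r ∧ ¬¬s) ∨ ¬p ∨ r   [double negation]
≡ (¬r ∧ r ∧ ¬¬s) ∨ ¬p ∨ r   [double negation]
≡ (¬r ∧ r ∧ s) ∨ ¬p ∨ r   [double negation]
≡ (¬r ∨ ¬p ∨ r) ∧ (r ∨ ¬p ∨ r) ∧ (s ∨ ¬p ∨ r)   [distribute ∨ over ∧]
≡ r ∨ ¬p   [simplify]

r ∨ ¬p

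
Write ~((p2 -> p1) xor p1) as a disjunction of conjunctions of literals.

(p2 & ~p1) | p1

~((p2 -> p1) xor p1)
= ~(((p2 -> p1) & ~p1) | (~(p2 -> p1) & p1))   [expand xor]
= ~(((~p2 | p1) & ~p1) | (~(p2 -> p1) & p1))   [eliminate ->]
= ~(((~p2 | p1) & ~p1) | (~(~p2 | p1) & p1))   [eliminate ->]
= ~((~p2 | p1) & ~p1) & ~(~(~p2 | p1) & p1)   [De Morgan]
= (~(~p2 | p1) | ~~p1) & ~(~(~p2 | p1) & p1)   [De Morgan]
= ((~~p2 & ~p1) | ~~p1) & ~(~(~p2 | p1) & p1)   [De Morgan]
= ((p2 & ~p1) | ~~p1) & ~(~(~p2 | p1) & p1)   [double negation]
= ((p2 & ~p1) | p1) & ~(~(~p2 | p1) & p1)   [double negation]
= ((p2 & ~p1) | p1) & (~~(~p2 | p1) | ~p1)   [De Morgan]
= ((p2 & ~p1) | p1) & (~p2 | p1 | ~p1)   [double negation]
= (p2 & ~p1 & ~p2) | (p2 & ~p1 & p1) | (p2 & ~p1 & ~p1) | (p1 & ~p2) | (p1 & p1) | (p1 & ~p1)   [distribute & over |]
= (p2 & ~p1) | p1   [simplify]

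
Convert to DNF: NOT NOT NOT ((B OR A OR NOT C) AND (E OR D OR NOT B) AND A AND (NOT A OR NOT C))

NOT NOT NOT ((B OR A OR NOT C) AND (E OR D OR NOT B) AND A AND (NOT A OR NOT C))
⇔ NOT ((B OR A OR NOT C) AND (E OR D OR NOT B) AND A AND (NOT A OR NOT C))   [double negation]
⇔ NOT (B OR A OR NOT C) OR NOT (E OR D OR NOT B) OR NOT A OR NOT (NOT A OR NOT C)   [De Morgan]
⇔ (NOT B AND NOT A AND NOT NOT C) OR NOT (E OR D OR NOT B) OR NOT A OR NOT (NOT A OR NOT C)   [De Morgan]
⇔ (NOT B AND NOT A AND C) OR NOT (E OR D OR NOT B) OR NOT A OR NOT (NOT A OR NOT C)   [double negation]
⇔ (NOT B AND NOT A AND C) OR (NOT E AND NOT D AND NOT NOT B) OR NOT A OR NOT (NOT A OR NOT C)   [De Morgan]
⇔ (NOT B AND NOT A AND C) OR (NOT E AND NOT D AND B) OR NOT A OR NOT (NOT A OR NOT C)   [double negation]
⇔ (NOT B AND NOT A AND C) OR (NOT E AND NOT D AND B) OR NOT A OR (NOT NOT A AND NOT NOT C)   [De Morgan]
⇔ (NOT B AND NOT A AND C) OR (NOT E AND NOT D AND B) OR NOT A OR (A AND NOT NOT C)   [double negation]
⇔ (NOT B AND NOT A AND C) OR (NOT E AND NOT D AND B) OR NOT A OR (A AND C)   [double negation]
⇔ (NOT E AND NOT D AND B) OR NOT A OR (A AND C)   [simplify]

(NOT E AND NOT D AND B) OR NOT A OR (A AND C)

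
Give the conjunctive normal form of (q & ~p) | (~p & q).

q & ~p

(q & ~p) | (~p & q)
≡ (q | ~p) & (q | q) & (~p | ~p) & (~p | q)
≡ q & ~p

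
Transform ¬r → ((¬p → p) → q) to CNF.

¬r → ((¬p → p) → q)
= ¬¬r ∨ ((¬p → p) → q)   [eliminate →]
= ¬¬r ∨ ¬(¬p → p) ∨ q   [eliminate →]
= ¬¬r ∨ ¬(¬¬p ∨ p) ∨ q   [eliminate →]
= r ∨ ¬(¬¬p ∨ p) ∨ q   [double negation]
= r ∨ (¬¬¬p ∧ ¬p) ∨ q   [De Morgan]
= r ∨ (¬p ∧ ¬p) ∨ q   [double negation]
= (r ∨ ¬p ∨ q) ∧ (r ∨ ¬p ∨ q)   [distribute ∨ over ∧]
= r ∨ ¬p ∨ q   [simplify]

r ∨ ¬p ∨ q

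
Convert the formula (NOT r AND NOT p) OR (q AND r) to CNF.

(NOT r AND NOT p) OR (q AND r)
≡ (NOT r OR q) AND (NOT r OR r) AND (NOT p OR q) AND (NOT p OR r)
≡ (NOT r OR q) AND (NOT p OR q) AND (NOT p OR r)

(NOT r OR q) AND (NOT p OR q) AND (NOT p OR r)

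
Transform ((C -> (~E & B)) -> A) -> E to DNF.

(~C & ~A) | (~E & B & ~A) | E

((C -> (~E & B)) -> A) -> E
≡ ~((C -> (~E & B)) -> A) | E   (eliminate ->)
≡ ~(~(C -> (~E & B)) | A) | E   (eliminate ->)
≡ ~(~(~C | (~E & B)) | A) | E   (eliminate ->)
≡ (~~(~C | (~E & B)) & ~A) | E   (De Morgan)
≡ ((~C | (~E & B)) & ~A) | E   (double negation)
≡ (~C & ~A) | (~E & B & ~A) | E   (distribute & over |)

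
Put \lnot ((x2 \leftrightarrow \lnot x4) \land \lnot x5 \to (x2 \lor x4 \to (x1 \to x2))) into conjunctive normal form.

(x4 \lor x2) \land \lnot x5 \land x1 \land \lnot x2

\lnot ((x2 \leftrightarrow \lnot x4) \land \lnot x5 \to (x2 \lor x4 \to (x1 \to x2)))
≡ \lnot (\lnot ((x2 \leftrightarrow \lnot x4) \land \lnot x5) \lor (x2 \lor x4 \to (x1 \to x2)))   — eliminate \to
≡ \lnot (\lnot ((x2 \to \lnot x4) \land (\lnot x4 \to x2) \land \lnot x5) \lor (x2 \lor x4 \to (x1 \to x2)))   — eliminate \leftrightarrow
≡ \lnot (\lnot ((\lnot x2 \lor \lnot x4) \land (\lnot x4 \to x2) \land \lnot x5) \lor (x2 \lor x4 \to (x1 \to x2)))   — eliminate \to
≡ \lnot (\lnot ((\lnot x2 \lor \lnot x4) \land (\lnot \lnot x4 \lor x2) \land \lnot x5) \lor (x2 \lor x4 \to (x1 \to x2)))   — eliminate \to
≡ \lnot (\lnot ((\lnot x2 \lor \lnot x4) \land (\lnot \lnot x4 \lor x2) \land \lnot x5) \lor \lnot (x2 \lor x4) \lor (x1 \to x2))   — eliminate \to
≡ \lnot (\lnot ((\lnot x2 \lor \lnot x4) \land (\lnot \lnot x4 \lor x2) \land \lnot x5) \lor \lnot (x2 \lor x4) \lor \lnot x1 \lor x2)   — eliminate \to
≡ \lnot \lnot ((\lnot x2 \lor \lnot x4) \land (\lnot \lnot x4 \lor x2) \land \lnot x5) \land \lnot \lnot (x2 \lor x4) \land \lnot \lnot x1 \land \lnot x2   — De Morgan
≡ (\lnot x2 \lor \lnot x4) \land (\lnot \lnot x4 \lor x2) \land \lnot x5 \land \lnot \lnot (x2 \lor x4) \land \lnot \lnot x1 \land \lnot x2   — double negation
≡ (\lnot x2 \lor \lnot x4) \land (x4 \lor x2) \land \lnot x5 \land \lnot \lnot (x2 \lor x4) \land \lnot \lnot x1 \land \lnot x2   — double negation
≡ (\lnot x2 \lor \lnot x4) \land (x4 \lor x2) \land \lnot x5 \land (x2 \lor x4) \land \lnot \lnot x1 \land \lnot x2   — double negation
≡ (\lnot x2 \lor \lnot x4) \land (x4 \lor x2) \land \lnot x5 \land (x2 \lor x4) \land x1 \land \lnot x2   — double negation
≡ (x4 \lor x2) \land \lnot x5 \land x1 \land \lnot x2   — simplify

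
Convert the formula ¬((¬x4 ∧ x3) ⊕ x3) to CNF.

¬x3 ∨ ¬x4

¬((¬x4 ∧ x3) ⊕ x3)
≡ ¬(((¬x4 ∧ x3) ∨ x3) ∧ ¬(¬x4 ∧ x3 ∧ x3))   — expand ⊕
≡ ¬((¬x4 ∧ x3) ∨ x3) ∨ ¬¬(¬x4 ∧ x3 ∧ x3)   — De Morgan
≡ (¬(¬x4 ∧ x3) ∧ ¬x3) ∨ ¬¬(¬x4 ∧ x3 ∧ x3)   — De Morgan
≡ ((¬¬x4 ∨ ¬x3) ∧ ¬x3) ∨ ¬¬(¬x4 ∧ x3 ∧ x3)   — De Morgan
≡ ((x4 ∨ ¬x3) ∧ ¬x3) ∨ ¬¬(¬x4 ∧ x3 ∧ x3)   — double negation
≡ ((x4 ∨ ¬x3) ∧ ¬x3) ∨ (¬x4 ∧ x3 ∧ x3)   — double negation
≡ (x4 ∨ ¬x3 ∨ ¬x4) ∧ (x4 ∨ ¬x3 ∨ x3) ∧ (x4 ∨ ¬x3 ∨ x3) ∧ (¬x3 ∨ ¬x4) ∧ (¬x3 ∨ x3) ∧ (¬x3 ∨ x3)   — distribute ∨ over ∧
≡ ¬x3 ∨ ¬x4   — simplify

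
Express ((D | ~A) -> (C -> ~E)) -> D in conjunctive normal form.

(D | ~A) & (C | D) & (E | D)

((D | ~A) -> (C -> ~E)) -> D
≡ ~((D | ~A) -> (C -> ~E)) | D   (eliminate ->)
≡ ~(~(D | ~A) | (C -> ~E)) | D   (eliminate ->)
≡ ~(~(D | ~A) | ~C | ~E) | D   (eliminate ->)
≡ (~~(D | ~A) & ~~C & ~~E) | D   (De Morgan)
≡ ((D | ~A) & ~~C & ~~E) | D   (double negation)
≡ ((D | ~A) & C & ~~E) | D   (double negation)
≡ ((D | ~A) & C & E) | D   (double negation)
≡ (D | ~A | D) & (C | D) & (E | D)   (distribute | over &)
≡ (D | ~A) & (C | D) & (E | D)   (simplify)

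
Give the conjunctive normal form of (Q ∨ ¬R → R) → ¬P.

¬R ∨ ¬P

(Q ∨ ¬R → R) → ¬P
≡ ¬(Q ∨ ¬R → R) ∨ ¬P
≡ ¬(¬(Q ∨ ¬R) ∨ R) ∨ ¬P
≡ ¬¬(Q ∨ ¬R) ∧ ¬R ∨ ¬P
≡ (Q ∨ ¬R) ∧ ¬R ∨ ¬P
≡ (Q ∨ ¬R ∨ ¬P) ∧ (¬R ∨ ¬P)
≡ ¬R ∨ ¬P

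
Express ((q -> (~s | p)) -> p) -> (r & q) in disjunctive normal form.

((q -> (~s | p)) -> p) -> (r & q)
⇔ ~((q -> (~s | p)) -> p) | (r & q)   [eliminate ->]
⇔ ~(~(q -> (~s | p)) | p) | (r & q)   [eliminate ->]
⇔ ~(~(~q | ~s | p) | p) | (r & q)   [eliminate ->]
⇔ (~~(~q | ~s | p) & ~p) | (r & q)   [De Morgan]
⇔ ((~q | ~s | p) & ~p) | (r & q)   [double negation]
⇔ (~q & ~p) | (~s & ~p) | (p & ~p) | (r & q)   [distribute & over |]
⇔ (~q & ~p) | (~s & ~p) | (r & q)   [simplify]

(~q & ~p) | (~s & ~p) | (r & q)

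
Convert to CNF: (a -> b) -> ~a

(a -> b) -> ~a
≡ ~(a -> b) | ~a   (eliminate ->)
≡ ~(~a | b) | ~a   (eliminate ->)
≡ (~~a & ~b) | ~a   (De Morgan)
≡ (a & ~b) | ~a   (double negation)
≡ (a | ~a) & (~b | ~a)   (distribute | over &)
≡ ~b | ~a   (simplify)

~b | ~a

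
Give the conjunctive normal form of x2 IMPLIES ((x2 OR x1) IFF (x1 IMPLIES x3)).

NOT x2 OR NOT x1 OR x3

x2 IMPLIES ((x2 OR x1) IFF (x1 IMPLIES x3))
≡ NOT x2 OR ((x2 OR x1) IFF (x1 IMPLIES x3))
≡ NOT x2 OR (((x2 OR x1) IMPLIES (x1 IMPLIES x3)) AND ((x1 IMPLIES x3) IMPLIES (x2 OR x1)))
≡ NOT x2 OR ((NOT (x2 OR x1) OR (x1 IMPLIES x3)) AND ((x1 IMPLIES x3) IMPLIES (x2 OR x1)))
≡ NOT x2 OR ((NOT (x2 OR x1) OR NOT x1 OR x3) AND ((x1 IMPLIES x3) IMPLIES (x2 OR x1)))
≡ NOT x2 OR ((NOT (x2 OR x1) OR NOT x1 OR x3) AND (NOT (x1 IMPLIES x3) OR x2 OR x1))
≡ NOT x2 OR ((NOT (x2 OR x1) OR NOT x1 OR x3) AND (NOT (NOT x1 OR x3) OR x2 OR x1))
≡ NOT x2 OR (((NOT x2 AND NOT x1) OR NOT x1 OR x3) AND (NOT (NOT x1 OR x3) OR x2 OR x1))
≡ NOT x2 OR (((NOT x2 AND NOT x1) OR NOT x1 OR x3) AND ((NOT NOT x1 AND NOT x3) OR x2 OR x1))
≡ NOT x2 OR (((NOT x2 AND NOT x1) OR NOT x1 OR x3) AND ((x1 AND NOT x3) OR x2 OR x1))
≡ (NOT x2 OR NOT x2 OR NOT x1 OR x3) AND (NOT x2 OR NOT x1 OR NOT x1 OR x3) AND (NOT x2 OR x1 OR x2 OR x1) AND (NOT x2 OR NOT x3 OR x2 OR x1)
≡ NOT x2 OR NOT x1 OR x3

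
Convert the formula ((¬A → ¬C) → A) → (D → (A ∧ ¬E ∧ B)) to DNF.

((¬A → ¬C) → A) → (D → (A ∧ ¬E ∧ B))
⇔ ¬((¬A → ¬C) → A) ∨ (D → (A ∧ ¬E ∧ B))   [eliminate →]
⇔ ¬(¬(¬A → ¬C) ∨ A) ∨ (D → (A ∧ ¬E ∧ B))   [eliminate →]
⇔ ¬(¬(¬¬A ∨ ¬C) ∨ A) ∨ (D → (A ∧ ¬E ∧ B))   [eliminate →]
⇔ ¬(¬(¬¬A ∨ ¬C) ∨ A) ∨ ¬D ∨ (A ∧ ¬E ∧ B)   [eliminate →]
⇔ (¬¬(¬¬A ∨ ¬C) ∧ ¬A) ∨ ¬D ∨ (A ∧ ¬E ∧ B)   [De Morgan]
⇔ ((¬¬A ∨ ¬C) ∧ ¬A) ∨ ¬D ∨ (A ∧ ¬E ∧ B)   [double negation]
⇔ ((A ∨ ¬C) ∧ ¬A) ∨ ¬D ∨ (A ∧ ¬E ∧ B)   [double negation]
⇔ (A ∧ ¬A) ∨ (¬C ∧ ¬A) ∨ ¬D ∨ (A ∧ ¬E ∧ B)   [distribute ∧ over ∨]
⇔ (¬C ∧ ¬A) ∨ ¬D ∨ (A ∧ ¬E ∧ B)   [simplify]

(¬C ∧ ¬A) ∨ ¬D ∨ (A ∧ ¬E ∧ B)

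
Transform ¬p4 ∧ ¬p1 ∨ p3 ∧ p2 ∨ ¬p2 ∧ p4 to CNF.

(¬p4 ∨ p3 ∨ ¬p2) ∧ (¬p1 ∨ p3 ∨ ¬p2) ∧ (¬p1 ∨ p3 ∨ p4) ∧ (¬p1 ∨ p2 ∨ p4)

¬p4 ∧ ¬p1 ∨ p3 ∧ p2 ∨ ¬p2 ∧ p4
= (¬p4 ∨ p3 ∨ ¬p2) ∧ (¬p4 ∨ p3 ∨ p4) ∧ (¬p4 ∨ p2 ∨ ¬p2) ∧ (¬p4 ∨ p2 ∨ p4) ∧ (¬p1 ∨ p3 ∨ ¬p2) ∧ (¬p1 ∨ p3 ∨ p4) ∧ (¬p1 ∨ p2 ∨ ¬p2) ∧ (¬p1 ∨ p2 ∨ p4)   (distribute ∨ over ∧)
= (¬p4 ∨ p3 ∨ ¬p2) ∧ (¬p1 ∨ p3 ∨ ¬p2) ∧ (¬p1 ∨ p3 ∨ p4) ∧ (¬p1 ∨ p2 ∨ p4)   (simplify)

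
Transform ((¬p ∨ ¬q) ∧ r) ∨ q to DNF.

(¬p ∧ r) ∨ (¬q ∧ r) ∨ q

((¬p ∨ ¬q) ∧ r) ∨ q
= (¬p ∧ r) ∨ (¬q ∧ r) ∨ q   — distribute ∧ over ∨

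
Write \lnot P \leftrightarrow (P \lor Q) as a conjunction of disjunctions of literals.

\lnot P \leftrightarrow (P \lor Q)
⇔ (\lnot P \to (P \lor Q)) \land ((P \lor Q) \to \lnot P)   [eliminate \leftrightarrow]
⇔ (\lnot \lnot P \lor P \lor Q) \land ((P \lor Q) \to \lnot P)   [eliminate \to]
⇔ (\lnot \lnot P \lor P \lor Q) \land (\lnot (P \lor Q) \lor \lnot P)   [eliminate \to]
⇔ (P \lor P \lor Q) \land (\lnot (P \lor Q) \lor \lnot P)   [double negation]
⇔ (P \lor P \lor Q) \land ((\lnot P \land \lnot Q) \lor \lnot P)   [De Morgan]
⇔ (P \lor P \lor Q) \land (\lnot P \lor \lnot P) \land (\lnot Q \lor \lnot P)   [distribute \lor over \land]
⇔ (P \lor Q) \land \lnot P   [simplify]

(P \lor Q) \land \lnot P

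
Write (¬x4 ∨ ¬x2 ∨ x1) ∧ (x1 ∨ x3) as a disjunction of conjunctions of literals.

(¬x4 ∨ ¬x2 ∨ x1) ∧ (x1 ∨ x3)
≡ ¬x4 ∧ x1 ∨ ¬x4 ∧ x3 ∨ ¬x2 ∧ x1 ∨ ¬x2 ∧ x3 ∨ x1 ∧ x1 ∨ x1 ∧ x3
≡ ¬x4 ∧ x3 ∨ ¬x2 ∧ x3 ∨ x1

¬x4 ∧ x3 ∨ ¬x2 ∧ x3 ∨ x1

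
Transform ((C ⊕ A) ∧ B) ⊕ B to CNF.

B ∧ (¬C ∨ A ∨ ¬B) ∧ (¬A ∨ C ∨ ¬B)

((C ⊕ A) ∧ B) ⊕ B
⇔ (((C ⊕ A) ∧ B) ∨ B) ∧ ¬((C ⊕ A) ∧ B ∧ B)
⇔ (((C ∨ A) ∧ ¬(C ∧ A) ∧ B) ∨ B) ∧ ¬((C ⊕ A) ∧ B ∧ B)
⇔ (((C ∨ A) ∧ ¬(C ∧ A) ∧ B) ∨ B) ∧ ¬((C ∨ A) ∧ ¬(C ∧ A) ∧ B ∧ B)
⇔ (((C ∨ A) ∧ (¬C ∨ ¬A) ∧ B) ∨ B) ∧ ¬((C ∨ A) ∧ ¬(C ∧ A) ∧ B ∧ B)
⇔ (((C ∨ A) ∧ (¬C ∨ ¬A) ∧ B) ∨ B) ∧ (¬(C ∨ A) ∨ ¬¬(C ∧ A) ∨ ¬B ∨ ¬B)
⇔ (((C ∨ A) ∧ (¬C ∨ ¬A) ∧ B) ∨ B) ∧ ((¬C ∧ ¬A) ∨ ¬¬(C ∧ A) ∨ ¬B ∨ ¬B)
⇔ (((C ∨ A) ∧ (¬C ∨ ¬A) ∧ B) ∨ B) ∧ ((¬C ∧ ¬A) ∨ (C ∧ A) ∨ ¬B ∨ ¬B)
⇔ (C ∨ A ∨ B) ∧ (¬C ∨ ¬A ∨ B) ∧ (B ∨ B) ∧ (¬C ∨ C ∨ ¬B ∨ ¬B) ∧ (¬C ∨ A ∨ ¬B ∨ ¬B) ∧ (¬A ∨ C ∨ ¬B ∨ ¬B) ∧ (¬A ∨ A ∨ ¬B ∨ ¬B)
⇔ B ∧ (¬C ∨ A ∨ ¬B) ∧ (¬A ∨ C ∨ ¬B)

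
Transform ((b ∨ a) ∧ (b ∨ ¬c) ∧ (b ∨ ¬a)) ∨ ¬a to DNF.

b ∨ ¬a

((b ∨ a) ∧ (b ∨ ¬c) ∧ (b ∨ ¬a)) ∨ ¬a
= (b ∧ b ∧ b) ∨ (b ∧ b ∧ ¬a) ∨ (b ∧ ¬c ∧ b) ∨ (b ∧ ¬c ∧ ¬a) ∨ (a ∧ b ∧ b) ∨ (a ∧ b ∧ ¬a) ∨ (a ∧ ¬c ∧ b) ∨ (a ∧ ¬c ∧ ¬a) ∨ ¬a   [distribute ∧ over ∨]
= b ∨ ¬a   [simplify]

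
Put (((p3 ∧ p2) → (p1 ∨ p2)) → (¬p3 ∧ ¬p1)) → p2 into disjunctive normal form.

(((p3 ∧ p2) → (p1 ∨ p2)) → (¬p3 ∧ ¬p1)) → p2
≡ ¬(((p3 ∧ p2) → (p1 ∨ p2)) → (¬p3 ∧ ¬p1)) ∨ p2   [eliminate →]
≡ ¬(¬((p3 ∧ p2) → (p1 ∨ p2)) ∨ (¬p3 ∧ ¬p1)) ∨ p2   [eliminate →]
≡ ¬(¬(¬(p3 ∧ p2) ∨ p1 ∨ p2) ∨ (¬p3 ∧ ¬p1)) ∨ p2   [eliminate →]
≡ (¬¬(¬(p3 ∧ p2) ∨ p1 ∨ p2) ∧ ¬(¬p3 ∧ ¬p1)) ∨ p2   [De Morgan]
≡ ((¬(p3 ∧ p2) ∨ p1 ∨ p2) ∧ ¬(¬p3 ∧ ¬p1)) ∨ p2   [double negation]
≡ ((¬p3 ∨ ¬p2 ∨ p1 ∨ p2) ∧ ¬(¬p3 ∧ ¬p1)) ∨ p2   [De Morgan]
≡ ((¬p3 ∨ ¬p2 ∨ p1 ∨ p2) ∧ (¬¬p3 ∨ ¬¬p1)) ∨ p2   [De Morgan]
≡ ((¬p3 ∨ ¬p2 ∨ p1 ∨ p2) ∧ (p3 ∨ ¬¬p1)) ∨ p2   [double negation]
≡ ((¬p3 ∨ ¬p2 ∨ p1 ∨ p2) ∧ (p3 ∨ p1)) ∨ p2   [double negation]
≡ (¬p3 ∧ p3) ∨ (¬p3 ∧ p1) ∨ (¬p2 ∧ p3) ∨ (¬p2 ∧ p1) ∨ (p1 ∧ p3) ∨ (p1 ∧ p1) ∨ (p2 ∧ p3) ∨ (p2 ∧ p1) ∨ p2   [distribute ∧ over ∨]
≡ (¬p2 ∧ p3) ∨ p1 ∨ p2   [simplify]

(¬p2 ∧ p3) ∨ p1 ∨ p2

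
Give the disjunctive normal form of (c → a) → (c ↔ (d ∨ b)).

(c → a) → (c ↔ (d ∨ b))
= ¬(c → a) ∨ (c ↔ (d ∨ b))   [eliminate →]
= ¬(¬c ∨ a) ∨ (c ↔ (d ∨ b))   [eliminate →]
= ¬(¬c ∨ a) ∨ ((c → (d ∨ b)) ∧ ((d ∨ b) → c))   [eliminate ↔]
= ¬(¬c ∨ a) ∨ ((¬c ∨ d ∨ b) ∧ ((d ∨ b) → c))   [eliminate →]
= ¬(¬c ∨ a) ∨ ((¬c ∨ d ∨ b) ∧ (¬(d ∨ b) ∨ c))   [eliminate →]
= (¬¬c ∧ ¬a) ∨ ((¬c ∨ d ∨ b) ∧ (¬(d ∨ b) ∨ c))   [De Morgan]
= (c ∧ ¬a) ∨ ((¬c ∨ d ∨ b) ∧ (¬(d ∨ b) ∨ c))   [double negation]
= (c ∧ ¬a) ∨ ((¬c ∨ d ∨ b) ∧ ((¬d ∧ ¬b) ∨ c))   [De Morgan]
= (c ∧ ¬a) ∨ (¬c ∧ ¬d ∧ ¬b) ∨ (¬c ∧ c) ∨ (d ∧ ¬d ∧ ¬b) ∨ (d ∧ c) ∨ (b ∧ ¬d ∧ ¬b) ∨ (b ∧ c)   [distribute ∧ over ∨]
= (c ∧ ¬a) ∨ (¬c ∧ ¬d ∧ ¬b) ∨ (d ∧ c) ∨ (b ∧ c)   [simplify]

(c ∧ ¬a) ∨ (¬c ∧ ¬d ∧ ¬b) ∨ (d ∧ c) ∨ (b ∧ c)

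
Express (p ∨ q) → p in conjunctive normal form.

¬q ∨ p

(p ∨ q) → p
= ¬(p ∨ q) ∨ p   — eliminate →
= (¬p ∧ ¬q) ∨ p   — De Morgan
= (¬p ∨ p) ∧ (¬q ∨ p)   — distribute ∨ over ∧
= ¬q ∨ p   — simplify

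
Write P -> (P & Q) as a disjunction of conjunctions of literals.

~P | (P & Q)

P -> (P & Q)
⇔ ~P | (P & Q)   — eliminate ->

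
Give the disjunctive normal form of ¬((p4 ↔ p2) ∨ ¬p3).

(p4 ∧ ¬p2 ∧ p3) ∨ (p2 ∧ ¬p4 ∧ p3)

¬((p4 ↔ p2) ∨ ¬p3)
⇔ ¬(((p4 → p2) ∧ (p2 → p4)) ∨ ¬p3)   (eliminate ↔)
⇔ ¬(((¬p4 ∨ p2) ∧ (p2 → p4)) ∨ ¬p3)   (eliminate →)
⇔ ¬(((¬p4 ∨ p2) ∧ (¬p2 ∨ p4)) ∨ ¬p3)   (eliminate →)
⇔ ¬((¬p4 ∨ p2) ∧ (¬p2 ∨ p4)) ∧ ¬¬p3   (De Morgan)
⇔ (¬(¬p4 ∨ p2) ∨ ¬(¬p2 ∨ p4)) ∧ ¬¬p3   (De Morgan)
⇔ ((¬¬p4 ∧ ¬p2) ∨ ¬(¬p2 ∨ p4)) ∧ ¬¬p3   (De Morgan)
⇔ ((p4 ∧ ¬p2) ∨ ¬(¬p2 ∨ p4)) ∧ ¬¬p3   (double negation)
⇔ ((p4 ∧ ¬p2) ∨ (¬¬p2 ∧ ¬p4)) ∧ ¬¬p3   (De Morgan)
⇔ ((p4 ∧ ¬p2) ∨ (p2 ∧ ¬p4)) ∧ ¬¬p3   (double negation)
⇔ ((p4 ∧ ¬p2) ∨ (p2 ∧ ¬p4)) ∧ p3   (double negation)
⇔ (p4 ∧ ¬p2 ∧ p3) ∨ (p2 ∧ ¬p4 ∧ p3)   (distribute ∧ over ∨)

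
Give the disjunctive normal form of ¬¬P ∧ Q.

P ∧ Q

¬¬P ∧ Q
≡ P ∧ Q   [double negation]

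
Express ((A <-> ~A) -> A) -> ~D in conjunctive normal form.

((A <-> ~A) -> A) -> ~D
≡ ~((A <-> ~A) -> A) | ~D   (eliminate ->)
≡ ~(~(A <-> ~A) | A) | ~D   (eliminate ->)
≡ ~(~((A -> ~A) & (~A -> A)) | A) | ~D   (eliminate <->)
≡ ~(~((~A | ~A) & (~A -> A)) | A) | ~D   (eliminate ->)
≡ ~(~((~A | ~A) & (~~A | A)) | A) | ~D   (eliminate ->)
≡ (~~((~A | ~A) & (~~A | A)) & ~A) | ~D   (De Morgan)
≡ ((~A | ~A) & (~~A | A) & ~A) | ~D   (double negation)
≡ ((~A | ~A) & (A | A) & ~A) | ~D   (double negation)
≡ (~A | ~A | ~D) & (A | A | ~D) & (~A | ~D)   (distribute | over &)
≡ (~A | ~D) & (A | ~D)   (simplify)

(~A | ~D) & (A | ~D)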